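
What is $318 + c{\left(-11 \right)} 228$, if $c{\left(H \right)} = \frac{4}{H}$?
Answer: $\frac{2586}{11} \approx 235.09$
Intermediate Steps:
$318 + c{\left(-11 \right)} 228 = 318 + \frac{4}{-11} \cdot 228 = 318 + 4 \left(- \frac{1}{11}\right) 228 = 318 - \frac{912}{11} = \frac{2586}{11}$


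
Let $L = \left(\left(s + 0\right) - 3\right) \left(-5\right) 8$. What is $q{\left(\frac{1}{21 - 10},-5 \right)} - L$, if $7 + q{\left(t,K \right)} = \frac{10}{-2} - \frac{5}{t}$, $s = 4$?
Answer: $-27$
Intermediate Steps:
$q{\left(t,K \right)} = -12 - \frac{5}{t}$ ($q{\left(t,K \right)} = -7 + \left(\frac{10}{-2} - \frac{5}{t}\right) = -7 + \left(10 \left(- \frac{1}{2}\right) - \frac{5}{t}\right) = -7 - \left(5 + \frac{5}{t}\right) = -12 - \frac{5}{t}$)
$L = -40$ ($L = \left(\left(4 + 0\right) - 3\right) \left(-5\right) 8 = \left(4 - 3\right) \left(-5\right) 8 = 1 \left(-5\right) 8 = \left(-5\right) 8 = -40$)
$q{\left(\frac{1}{21 - 10},-5 \right)} - L = \left(-12 - \frac{5}{\frac{1}{21 - 10}}\right) - -40 = \left(-12 - \frac{5}{\frac{1}{11}}\right) + 40 = \left(-12 - 5 \frac{1}{\frac{1}{11}}\right) + 40 = \left(-12 - 55\right) + 40 = -67 + 40 = -27$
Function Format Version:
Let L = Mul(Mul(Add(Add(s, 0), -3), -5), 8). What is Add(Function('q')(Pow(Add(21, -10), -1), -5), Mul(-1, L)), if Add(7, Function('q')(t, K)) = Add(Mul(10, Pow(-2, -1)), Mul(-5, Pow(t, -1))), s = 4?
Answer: -27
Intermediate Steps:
Function('q')(t, K) = Add(-12, Mul(-5, Pow(t, -1))) (Function('q')(t, K) = Add(-7, Add(Mul(10, Pow(-2, -1)), Mul(-5, Pow(t, -1)))) = Add(-7, Add(Mul(10, Rational(-1, 2)), Mul(-5, Pow(t, -1)))) = Add(-7, Add(-5, Mul(-5, Pow(t, -1)))) = Add(-12, Mul(-5, Pow(t, -1))))
L = -40 (L = Mul(Mul(Add(Add(4, 0), -3), -5), 8) = Mul(Mul(Add(4, -3), -5), 8) = Mul(Mul(1, -5), 8) = Mul(-5, 8) = -40)
Add(Function('q')(Pow(Add(21, -10), -1), -5), Mul(-1, L)) = Add(Add(-12, Mul(-5, Pow(Pow(Add(21, -10), -1), -1))), Mul(-1, -40)) = Add(Add(-12, Mul(-5, Pow(Pow(11, -1), -1))), 40) = Add(Add(-12, Mul(-5, Pow(Rational(1, 11), -1))), 40) = Add(Add(-12, Mul(-5, 11)), 40) = Add(Add(-12, -55), 40) = Add(-67, 40) = -27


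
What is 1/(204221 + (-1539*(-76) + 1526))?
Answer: 1/322711 ≈ 3.0987e-6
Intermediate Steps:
1/(204221 + (-1539*(-76) + 1526)) = 1/(204221 + (116964 + 1526)) = 1/(204221 + 118490) = 1/322711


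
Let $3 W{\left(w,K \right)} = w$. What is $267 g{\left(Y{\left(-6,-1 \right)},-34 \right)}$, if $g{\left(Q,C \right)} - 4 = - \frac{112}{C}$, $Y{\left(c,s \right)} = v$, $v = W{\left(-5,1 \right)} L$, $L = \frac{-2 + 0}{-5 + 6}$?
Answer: $\frac{33108}{17} \approx 1947.5$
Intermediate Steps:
$W{\left(w,K \right)} = \frac{w}{3}$
$L = -2$ ($L = - \frac{2}{1} = \left(-2\right) 1 = -2$)
$v = \frac{10}{3}$ ($v = \frac{1}{3} \left(-5\right) \left(-2\right) = \left(- \frac{5}{3}\right) \left(-2\right) = \frac{10}{3} \approx 3.3333$)
$Y{\left(c,s \right)} = \frac{10}{3}$
$g{\left(Q,C \right)} = 4 - \frac{112}{C}$
$267 g{\left(Y{\left(-6,-1 \right)},-34 \right)} = 267 \left(4 - \frac{112}{-34}\right) = 267 \left(4 - - \frac{56}{17}\right) = 267 \left(4 + \frac{56}{17}\right) = 267 \cdot \frac{124}{17} = \frac{33108}{17}$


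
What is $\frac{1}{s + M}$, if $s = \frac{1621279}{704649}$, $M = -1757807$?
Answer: $- \frac{64059}{112603211224} \approx -5.6889 \cdot 10^{-7}$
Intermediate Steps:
$s = \frac{147389}{64059}$ ($s = 1621279 \cdot \frac{1}{704649} = \frac{147389}{64059} \approx 2.3008$)
$\frac{1}{s + M} = \frac{1}{\frac{147389}{64059} - 1757807} = \frac{1}{- \frac{112603211224}{64059}} = - \frac{64059}{112603211224}$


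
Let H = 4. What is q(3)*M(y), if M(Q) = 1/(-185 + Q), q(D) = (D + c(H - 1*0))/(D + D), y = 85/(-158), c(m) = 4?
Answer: -553/87945 ≈ -0.0062880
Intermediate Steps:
y = -85/158 (y = 85*(-1/158) = -85/158 ≈ -0.53797)
q(D) = (4 + D)/(2*D) (q(D) = (D + 4)/(D + D) = (4 + D)/((2*D)) = (4 + D)*(1/(2*D)) = (4 + D)/(2*D))
q(3)*M(y) = ((½)*(4 + 3)/3)/(-185 - 85/158) = ((½)*(⅓)*7)/(-29315/158) = (7/6)*(-158/29315) = -553/87945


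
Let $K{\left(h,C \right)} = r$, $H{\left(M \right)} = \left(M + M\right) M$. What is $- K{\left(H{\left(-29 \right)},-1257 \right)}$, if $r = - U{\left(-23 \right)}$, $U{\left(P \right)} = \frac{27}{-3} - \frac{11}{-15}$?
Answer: $- \frac{124}{15} \approx -8.2667$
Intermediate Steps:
$U{\left(P \right)} = - \frac{124}{15}$ ($U{\left(P \right)} = 27 \left(- \frac{1}{3}\right) - - \frac{11}{15} = -9 + \frac{11}{15} = - \frac{124}{15}$)
$H{\left(M \right)} = 2 M^{2}$ ($H{\left(M \right)} = 2 M M = 2 M^{2}$)
$r = \frac{124}{15}$ ($r = \left(-1\right) \left(- \frac{124}{15}\right) = \frac{124}{15} \approx 8.2667$)
$K{\left(h,C \right)} = \frac{124}{15}$
$- K{\left(H{\left(-29 \right)},-1257 \right)} = \left(-1\right) \frac{124}{15} = - \frac{124}{15}$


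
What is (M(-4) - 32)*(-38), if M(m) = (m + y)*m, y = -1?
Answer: 456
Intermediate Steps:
M(m) = m*(-1 + m) (M(m) = (m - 1)*m = (-1 + m)*m = m*(-1 + m))
(M(-4) - 32)*(-38) = (-4*(-1 - 4) - 32)*(-38) = (-4*(-5) - 32)*(-38) = (20 - 32)*(-38) = -12*(-38) = 456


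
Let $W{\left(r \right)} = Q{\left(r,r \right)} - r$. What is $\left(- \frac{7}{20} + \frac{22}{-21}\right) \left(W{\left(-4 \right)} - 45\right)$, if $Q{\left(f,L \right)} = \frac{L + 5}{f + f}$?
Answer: $\frac{27589}{480} \approx 57.477$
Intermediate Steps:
$Q{\left(f,L \right)} = \frac{5 + L}{2 f}$
$W{\left(r \right)} = - r + \frac{5 + r}{2 r}$ ($W{\left(r \right)} = \frac{5 + r}{2 r} - r = - r + \frac{5 + r}{2 r}$)
$\left(- \frac{7}{20} + \frac{22}{-21}\right) \left(W{\left(-4 \right)} - 45\right) = \left(- \frac{7}{20} + \frac{22}{-21}\right) \left(\left(\frac{1}{2} - -4 + \frac{5}{2 \left(-4\right)}\right) - 45\right) = \left(\left(-7\right) \frac{1}{20} + 22 \left(- \frac{1}{21}\right)\right) \left(\left(\frac{1}{2} + 4 + \frac{5}{2} \left(- \frac{1}{4}\right)\right) - 45\right) = \left(- \frac{7}{20} - \frac{22}{21}\right) \left(\left(\frac{1}{2} + 4 - \frac{5}{8}\right) - 45\right) = - \frac{587 \left(\frac{31}{8} - 45\right)}{420} = \left(- \frac{587}{420}\right) \left(- \frac{329}{8}\right) = \frac{27589}{480}$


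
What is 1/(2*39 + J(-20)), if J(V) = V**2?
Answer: 1/478 ≈ 0.0020920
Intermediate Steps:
1/(2*39 + J(-20)) = 1/(2*39 + (-20)**2) = 1/(78 + 400) = 1/478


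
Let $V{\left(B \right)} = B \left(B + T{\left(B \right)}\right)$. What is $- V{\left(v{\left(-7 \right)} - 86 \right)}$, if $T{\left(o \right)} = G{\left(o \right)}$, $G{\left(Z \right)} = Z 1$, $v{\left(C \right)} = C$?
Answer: $-17298$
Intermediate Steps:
$G{\left(Z \right)} = Z$
$T{\left(o \right)} = o$
$V{\left(B \right)} = 2 B^{2}$ ($V{\left(B \right)} = B \left(B + B\right) = B 2 B = 2 B^{2}$)
$- V{\left(v{\left(-7 \right)} - 86 \right)} = - 2 \left(-7 - 86\right)^{2} = - 2 \left(-93\right)^{2} = - 2 \cdot 8649 = \left(-1\right) 17298 = -17298$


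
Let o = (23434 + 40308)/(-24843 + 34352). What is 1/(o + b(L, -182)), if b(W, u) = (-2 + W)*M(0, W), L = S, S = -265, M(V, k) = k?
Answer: 9509/672873037 ≈ 1.4132e-5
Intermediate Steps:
L = -265
b(W, u) = W*(-2 + W) (b(W, u) = (-2 + W)*W = W*(-2 + W))
o = 63742/9509 ≈ 6.7033
1/(o + b(L, -182)) = 1/(63742/9509 - 265*(-2 - 265)) = 1/(63742/9509 - 265*(-267)) = 1/(63742/9509 + 70755) = 1/(672873037/9509) = 9509/672873037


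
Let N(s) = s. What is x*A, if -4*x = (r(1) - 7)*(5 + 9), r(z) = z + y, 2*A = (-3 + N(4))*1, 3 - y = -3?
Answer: 0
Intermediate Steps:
y = 6 (y = 3 - 1*(-3) = 3 + 3 = 6)
A = ½ (A = ((-3 + 4)*1)/2 = (1*1)/2 = (½)*1 = ½ ≈ 0.50000)
r(z) = 6 + z (r(z) = z + 6 = 6 + z)
x = 0 (x = -((6 + 1) - 7)*(5 + 9)/4 = -(7 - 7)*14/4 = -0*14 = -¼*0 = 0)
x*A = 0*(½) = 0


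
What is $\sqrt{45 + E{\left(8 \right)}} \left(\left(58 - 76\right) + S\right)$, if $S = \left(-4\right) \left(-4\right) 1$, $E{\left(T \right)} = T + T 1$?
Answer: $- 2 \sqrt{61} \approx -15.62$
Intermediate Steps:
$E{\left(T \right)} = 2 T$ ($E{\left(T \right)} = T + T = 2 T$)
$S = 16$ ($S = 16 \cdot 1 = 16$)
$\sqrt{45 + E{\left(8 \right)}} \left(\left(58 - 76\right) + S\right) = \sqrt{45 + 2 \cdot 8} \left(\left(58 - 76\right) + 16\right) = \sqrt{45 + 16} \left(\left(58 - 76\right) + 16\right) = \sqrt{61} \left(-18 + 16\right) = \sqrt{61} \left(-2\right) = - 2 \sqrt{61}$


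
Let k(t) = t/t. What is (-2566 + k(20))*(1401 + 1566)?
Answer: -7610355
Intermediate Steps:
k(t) = 1
(-2566 + k(20))*(1401 + 1566) = (-2566 + 1)*(1401 + 1566) = -2565*2967 = -7610355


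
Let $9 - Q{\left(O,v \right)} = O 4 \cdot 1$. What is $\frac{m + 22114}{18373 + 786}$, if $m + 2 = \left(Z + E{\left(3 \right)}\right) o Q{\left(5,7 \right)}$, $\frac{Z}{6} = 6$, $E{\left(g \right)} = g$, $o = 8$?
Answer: $\frac{18680}{19159} \approx 0.975$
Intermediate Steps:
$Z = 36$ ($Z = 6 \cdot 6 = 36$)
$Q{\left(O,v \right)} = 9 - 4 O$ ($Q{\left(O,v \right)} = 9 - O 4 \cdot 1 = 9 - 4 O 1 = 9 - 4 O$)
$m = -3434$ ($m = -2 + \left(36 + 3\right) 8 \left(9 - 20\right) = -2 + 39 \cdot 8 \left(9 - 20\right) = -2 + 312 \left(-11\right) = -2 - 3432 = -3434$)
$\frac{m + 22114}{18373 + 786} = \frac{-3434 + 22114}{18373 + 786} = \frac{18680}{19159}$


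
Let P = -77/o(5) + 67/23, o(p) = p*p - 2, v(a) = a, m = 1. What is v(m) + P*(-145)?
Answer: 1473/23 ≈ 64.043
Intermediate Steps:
o(p) = -2 + p² (o(p) = p² - 2 = -2 + p²)
P = -10/23 (P = -77/(-2 + 5²) + 67/23 = -77/(-2 + 25) + 67*(1/23) = -77/23 + 67/23 = -10/23 ≈ -0.43478)
v(m) + P*(-145) = 1 - 10/23*(-145) = 1 + 1450/23 = 1473/23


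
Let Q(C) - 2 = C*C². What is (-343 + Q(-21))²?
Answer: 92198404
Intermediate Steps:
Q(C) = 2 + C³ (Q(C) = 2 + C*C² = 2 + C³)
(-343 + Q(-21))² = (-343 + (2 + (-21)³))² = (-343 + (2 - 9261))² = (-343 - 9259)² = (-9602)² = 92198404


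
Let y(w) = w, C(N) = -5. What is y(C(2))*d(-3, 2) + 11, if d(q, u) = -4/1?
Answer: 31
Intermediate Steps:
d(q, u) = -4 (d(q, u) = -4*1 = -4)
y(C(2))*d(-3, 2) + 11 = -5*(-4) + 11 = 20 + 11 = 31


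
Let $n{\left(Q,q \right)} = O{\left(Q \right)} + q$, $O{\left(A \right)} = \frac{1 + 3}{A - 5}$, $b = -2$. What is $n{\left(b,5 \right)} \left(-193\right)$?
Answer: $- \frac{5983}{7} \approx -854.71$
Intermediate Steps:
$O{\left(A \right)} = \frac{4}{-5 + A}$
$n{\left(Q,q \right)} = q + \frac{4}{-5 + Q}$ ($n{\left(Q,q \right)} = \frac{4}{-5 + Q} + q = q + \frac{4}{-5 + Q}$)
$n{\left(b,5 \right)} \left(-193\right) = \frac{4 + 5 \left(-5 - 2\right)}{-5 - 2} \left(-193\right) = \frac{4 + 5 \left(-7\right)}{-7} \left(-193\right) = - \frac{4 - 35}{7} \left(-193\right) = \left(- \frac{1}{7}\right) \left(-31\right) \left(-193\right) = \frac{31}{7} \left(-193\right) = - \frac{5983}{7}$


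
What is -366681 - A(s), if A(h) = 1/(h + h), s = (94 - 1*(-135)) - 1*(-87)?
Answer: -231742393/632 ≈ -3.6668e+5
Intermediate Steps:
s = 316 (s = (94 + 135) + 87 = 229 + 87 = 316)
A(h) = 1/(2*h)
-366681 - A(s) = -366681 - 1/(2*316) = -366681 - 1*1/632 = -366681 - 1/632 = -231742393/632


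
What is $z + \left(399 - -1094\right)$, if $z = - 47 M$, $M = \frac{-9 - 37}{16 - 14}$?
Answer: $2574$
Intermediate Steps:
$M = -23$ ($M = - \frac{46}{2} = \left(-46\right) \frac{1}{2} = -23$)
$z = 1081$ ($z = \left(-47\right) \left(-23\right) = 1081$)
$z + \left(399 - -1094\right) = 1081 + \left(399 - -1094\right) = 1081 + \left(399 + 1094\right) = 1081 + 1493 = 2574$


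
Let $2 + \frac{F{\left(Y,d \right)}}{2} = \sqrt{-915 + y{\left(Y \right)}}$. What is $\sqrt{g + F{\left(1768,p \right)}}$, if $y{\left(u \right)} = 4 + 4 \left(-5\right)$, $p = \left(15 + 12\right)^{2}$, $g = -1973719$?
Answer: $\sqrt{-1973723 + 14 i \sqrt{19}} \approx 0.02 + 1404.9 i$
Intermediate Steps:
$p = 729$ ($p = 27^{2} = 729$)
$y{\left(u \right)} = -16$ ($y{\left(u \right)} = 4 - 20 = -16$)
$F{\left(Y,d \right)} = -4 + 14 i \sqrt{19}$ ($F{\left(Y,d \right)} = -4 + 2 \sqrt{-915 - 16} = -4 + 2 \sqrt{-931} = -4 + 2 \cdot 7 i \sqrt{19} = -4 + 14 i \sqrt{19}$)
$\sqrt{g + F{\left(1768,p \right)}} = \sqrt{-1973719 - \left(4 - 14 i \sqrt{19}\right)} = \sqrt{-1973723 + 14 i \sqrt{19}}$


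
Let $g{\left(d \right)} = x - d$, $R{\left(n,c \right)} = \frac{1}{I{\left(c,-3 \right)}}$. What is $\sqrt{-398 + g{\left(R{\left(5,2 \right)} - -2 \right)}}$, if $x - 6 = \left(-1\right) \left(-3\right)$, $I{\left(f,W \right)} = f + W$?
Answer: $i \sqrt{390} \approx 19.748 i$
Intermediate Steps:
$I{\left(f,W \right)} = W + f$
$R{\left(n,c \right)} = \frac{1}{-3 + c}$
$x = 9$ ($x = 6 - -3 = 6 + 3 = 9$)
$g{\left(d \right)} = 9 - d$
$\sqrt{-398 + g{\left(R{\left(5,2 \right)} - -2 \right)}} = \sqrt{-398 - \left(-9 + 2 + \frac{1}{-3 + 2}\right)} = \sqrt{-398 + \left(9 - \left(\frac{1}{-1} + 2\right)\right)} = \sqrt{-398 + \left(9 - \left(-1 + 2\right)\right)} = \sqrt{-398 + \left(9 - 1\right)} = \sqrt{-398 + 8} = \sqrt{-390} = i \sqrt{390}$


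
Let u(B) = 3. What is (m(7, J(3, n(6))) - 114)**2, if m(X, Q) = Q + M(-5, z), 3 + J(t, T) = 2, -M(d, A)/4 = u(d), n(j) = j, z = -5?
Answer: 16129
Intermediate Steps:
M(d, A) = -12 (M(d, A) = -4*3 = -12)
J(t, T) = -1 (J(t, T) = -3 + 2 = -1)
m(X, Q) = -12 + Q (m(X, Q) = Q - 12 = -12 + Q)
(m(7, J(3, n(6))) - 114)**2 = ((-12 - 1) - 114)**2 = (-13 - 114)**2 = (-127)**2 = 16129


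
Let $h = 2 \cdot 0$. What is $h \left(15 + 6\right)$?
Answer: $0$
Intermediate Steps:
$h = 0$
$h \left(15 + 6\right) = 0 \left(15 + 6\right) = 0 \cdot 21 = 0$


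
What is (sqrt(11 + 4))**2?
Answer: 15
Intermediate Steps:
(sqrt(11 + 4))**2 = (sqrt(15))**2 = 15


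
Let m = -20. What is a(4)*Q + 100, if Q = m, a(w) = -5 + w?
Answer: 120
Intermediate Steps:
Q = -20
a(4)*Q + 100 = (-5 + 4)*(-20) + 100 = -1*(-20) + 100 = 20 + 100 = 120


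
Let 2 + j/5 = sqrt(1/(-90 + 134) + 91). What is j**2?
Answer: 104525/44 - 150*sqrt(4895)/11 ≈ 1421.5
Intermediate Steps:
j = -10 + 15*sqrt(4895)/22 (j = -10 + 5*sqrt(1/(-90 + 134) + 91) = -10 + 5*sqrt(1/44 + 91) = -10 + 5*sqrt(4005/44) = -10 + 5*(3*sqrt(4895)/22) = -10 + 15*sqrt(4895)/22 ≈ 37.703)
j**2 = (-10 + 15*sqrt(4895)/22)**2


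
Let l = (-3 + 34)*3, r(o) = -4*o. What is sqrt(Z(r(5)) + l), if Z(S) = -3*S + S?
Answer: sqrt(133) ≈ 11.533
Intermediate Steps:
Z(S) = -2*S
l = 93 (l = 31*3 = 93)
sqrt(Z(r(5)) + l) = sqrt(-(-8)*5 + 93) = sqrt(-2*(-20) + 93) = sqrt(40 + 93) = sqrt(133)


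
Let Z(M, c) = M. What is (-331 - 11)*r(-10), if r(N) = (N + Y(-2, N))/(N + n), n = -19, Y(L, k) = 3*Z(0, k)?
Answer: -3420/29 ≈ -117.93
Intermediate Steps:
Y(L, k) = 0 (Y(L, k) = 3*0 = 0)
r(N) = N/(-19 + N) (r(N) = (N + 0)/(N - 19) = N/(-19 + N))
(-331 - 11)*r(-10) = (-331 - 11)*(-10/(-19 - 10)) = -(-3420)/(-29) = -(-3420)*(-1)/29 = -342*10/29 = -3420/29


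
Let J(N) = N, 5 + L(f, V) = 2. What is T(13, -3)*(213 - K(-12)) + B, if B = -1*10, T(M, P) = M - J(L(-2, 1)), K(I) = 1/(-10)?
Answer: 16998/5 ≈ 3399.6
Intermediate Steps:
L(f, V) = -3 (L(f, V) = -5 + 2 = -3)
K(I) = -⅒
T(M, P) = 3 + M (T(M, P) = M - 1*(-3) = M + 3 = 3 + M)
B = -10
T(13, -3)*(213 - K(-12)) + B = (3 + 13)*(213 - 1*(-⅒)) - 10 = 16*(213 + ⅒) - 10 = 16*(2131/10) - 10 = 17048/5 - 10 = 16998/5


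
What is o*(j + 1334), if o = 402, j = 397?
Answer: 695862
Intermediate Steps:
o*(j + 1334) = 402*(397 + 1334) = 402*1731 = 695862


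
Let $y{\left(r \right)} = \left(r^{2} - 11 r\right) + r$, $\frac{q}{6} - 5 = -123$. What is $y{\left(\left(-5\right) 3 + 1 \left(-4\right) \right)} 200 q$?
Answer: $-78021600$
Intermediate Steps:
$q = -708$ ($q = 30 + 6 \left(-123\right) = 30 - 738 = -708$)
$y{\left(r \right)} = r^{2} - 10 r$
$y{\left(\left(-5\right) 3 + 1 \left(-4\right) \right)} 200 q = \left(\left(-5\right) 3 + 1 \left(-4\right)\right) \left(-10 + \left(\left(-5\right) 3 + 1 \left(-4\right)\right)\right) 200 \left(-708\right) = \left(-15 - 4\right) \left(-10 - 19\right) 200 \left(-708\right) = - 19 \left(-10 - 19\right) 200 \left(-708\right) = \left(-19\right) \left(-29\right) 200 \left(-708\right) = 551 \cdot 200 \left(-708\right) = 110200 \left(-708\right) = -78021600$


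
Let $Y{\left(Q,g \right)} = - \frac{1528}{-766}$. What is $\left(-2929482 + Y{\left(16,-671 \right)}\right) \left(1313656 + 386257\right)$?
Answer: $- \frac{1907286818196746}{383} \approx -4.9799 \cdot 10^{12}$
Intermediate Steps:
$Y{\left(Q,g \right)} = \frac{764}{383}$ ($Y{\left(Q,g \right)} = \left(-1528\right) \left(- \frac{1}{766}\right) = \frac{764}{383}$)
$\left(-2929482 + Y{\left(16,-671 \right)}\right) \left(1313656 + 386257\right) = \left(-2929482 + \frac{764}{383}\right) \left(1313656 + 386257\right) = \left(- \frac{1121990842}{383}\right) 1699913 = - \frac{1907286818196746}{383}$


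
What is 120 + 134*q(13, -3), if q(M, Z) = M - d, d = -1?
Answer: 1996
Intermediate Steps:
q(M, Z) = 1 + M (q(M, Z) = M - 1*(-1) = M + 1 = 1 + M)
120 + 134*q(13, -3) = 120 + 134*(1 + 13) = 120 + 134*14 = 120 + 1876 = 1996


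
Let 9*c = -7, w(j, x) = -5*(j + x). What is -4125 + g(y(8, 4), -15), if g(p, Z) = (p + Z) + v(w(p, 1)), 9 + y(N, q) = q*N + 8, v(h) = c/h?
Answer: -5916953/1440 ≈ -4109.0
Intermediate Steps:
w(j, x) = -5*j - 5*x
c = -7/9 (c = (1/9)*(-7) = -7/9 ≈ -0.77778)
v(h) = -7/(9*h)
y(N, q) = -1 + N*q (y(N, q) = -9 + (q*N + 8) = -9 + (N*q + 8) = -9 + (8 + N*q) = -1 + N*q)
g(p, Z) = Z + p - 7/(9*(-5 - 5*p)) (g(p, Z) = (p + Z) - 7/(9*(-5*p - 5*1)) = (Z + p) - 7/(9*(-5*p - 5)) = (Z + p) - 7/(9*(-5 - 5*p)) = Z + p - 7/(9*(-5 - 5*p)))
-4125 + g(y(8, 4), -15) = -4125 + (7/45 + (1 + (-1 + 8*4))*(-15 + (-1 + 8*4)))/(1 + (-1 + 8*4)) = -4125 + (7/45 + (1 + (-1 + 32))*(-15 + (-1 + 32)))/(1 + (-1 + 32)) = -4125 + (7/45 + (1 + 31)*(-15 + 31))/(1 + 31) = -4125 + (7/45 + 32*16)/32 = -4125 + (7/45 + 512)/32 = -4125 + (1/32)*(23047/45) = -4125 + 23047/1440 = -5916953/1440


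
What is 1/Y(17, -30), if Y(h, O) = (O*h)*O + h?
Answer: 1/15317 ≈ 6.5287e-5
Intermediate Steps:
Y(h, O) = h + h*O**2 (Y(h, O) = h*O**2 + h = h + h*O**2)
1/Y(17, -30) = 1/(17*(1 + (-30)**2)) = 1/(17*(1 + 900)) = 1/(17*901) = 1/15317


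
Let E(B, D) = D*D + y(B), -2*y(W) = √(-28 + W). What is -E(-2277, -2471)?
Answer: -6105841 + I*√2305/2 ≈ -6.1058e+6 + 24.005*I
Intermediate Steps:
y(W) = -√(-28 + W)/2
E(B, D) = D² - √(-28 + B)/2 (E(B, D) = D*D - √(-28 + B)/2 = D² - √(-28 + B)/2)
-E(-2277, -2471) = -((-2471)² - √(-28 - 2277)/2) = -(6105841 - I*√2305/2) = -6105841 + I*√2305/2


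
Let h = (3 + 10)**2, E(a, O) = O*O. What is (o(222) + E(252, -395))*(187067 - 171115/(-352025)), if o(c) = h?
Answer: 2057150946201452/70405 ≈ 2.9219e+10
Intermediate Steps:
E(a, O) = O**2
h = 169 (h = 13**2 = 169)
o(c) = 169
(o(222) + E(252, -395))*(187067 - 171115/(-352025)) = (169 + (-395)**2)*(187067 - 171115/(-352025)) = (169 + 156025)*(187067 - 171115*(-1/352025)) = 156194*(187067 + 34223/70405) = 156194*(13170486358/70405) = 2057150946201452/70405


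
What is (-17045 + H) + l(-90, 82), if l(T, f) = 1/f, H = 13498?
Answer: -290853/82 ≈ -3547.0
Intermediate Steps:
(-17045 + H) + l(-90, 82) = (-17045 + 13498) + 1/82 = -3547 + 1/82 = -290853/82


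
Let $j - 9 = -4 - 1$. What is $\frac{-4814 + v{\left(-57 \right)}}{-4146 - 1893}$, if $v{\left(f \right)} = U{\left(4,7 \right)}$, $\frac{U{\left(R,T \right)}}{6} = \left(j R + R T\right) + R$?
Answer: $\frac{4526}{6039} \approx 0.74946$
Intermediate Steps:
$j = 4$ ($j = 9 - 5 = 4$)
$U{\left(R,T \right)} = 30 R + 6 R T$ ($U{\left(R,T \right)} = 6 \left(\left(4 R + R T\right) + R\right) = 6 \left(5 R + R T\right) = 30 R + 6 R T$)
$v{\left(f \right)} = 288$ ($v{\left(f \right)} = 6 \cdot 4 \left(5 + 7\right) = 6 \cdot 4 \cdot 12 = 288$)
$\frac{-4814 + v{\left(-57 \right)}}{-4146 - 1893} = \frac{-4814 + 288}{-4146 - 1893} = - \frac{4526}{-6039} = \left(-4526\right) \left(- \frac{1}{6039}\right) = \frac{4526}{6039}$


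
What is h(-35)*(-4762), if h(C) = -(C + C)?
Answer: -333340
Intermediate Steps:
h(C) = -2*C
h(-35)*(-4762) = -2*(-35)*(-4762) = 70*(-4762) = -333340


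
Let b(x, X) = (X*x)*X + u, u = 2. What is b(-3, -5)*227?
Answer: -16571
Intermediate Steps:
b(x, X) = 2 + x*X**2 (b(x, X) = (X*x)*X + 2 = x*X**2 + 2 = 2 + x*X**2)
b(-3, -5)*227 = (2 - 3*(-5)**2)*227 = (2 - 3*25)*227 = (2 - 75)*227 = -73*227 = -16571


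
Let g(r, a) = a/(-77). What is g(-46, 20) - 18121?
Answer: -1395337/77 ≈ -18121.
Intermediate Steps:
g(r, a) = -a/77 (g(r, a) = a*(-1/77) = -a/77)
g(-46, 20) - 18121 = -1/77*20 - 18121 = -20/77 - 18121 = -1395337/77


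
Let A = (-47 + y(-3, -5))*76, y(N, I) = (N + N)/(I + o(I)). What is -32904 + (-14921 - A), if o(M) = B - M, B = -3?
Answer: -44405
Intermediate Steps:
o(M) = -3 - M
y(N, I) = -2*N/3 (y(N, I) = (N + N)/(I + (-3 - I)) = (2*N)/(-3) = (2*N)*(-⅓) = -2*N/3)
A = -3420 (A = (-47 - ⅔*(-3))*76 = (-47 + 2)*76 = -45*76 = -3420)
-32904 + (-14921 - A) = -32904 + (-14921 - 1*(-3420)) = -32904 + (-14921 + 3420) = -32904 - 11501 = -44405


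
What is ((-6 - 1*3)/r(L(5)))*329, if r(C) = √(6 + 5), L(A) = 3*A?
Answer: -2961*√11/11 ≈ -892.78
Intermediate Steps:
r(C) = √11
((-6 - 1*3)/r(L(5)))*329 = ((-6 - 1*3)/(√11))*329 = ((-6 - 3)*(√11/11))*329 = -9*√11/11*329 = -2961*√11/11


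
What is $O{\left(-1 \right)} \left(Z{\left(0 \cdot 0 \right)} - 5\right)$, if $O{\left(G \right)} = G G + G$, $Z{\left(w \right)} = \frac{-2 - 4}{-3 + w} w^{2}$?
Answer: $0$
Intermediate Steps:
$Z{\left(w \right)} = - \frac{6 w^{2}}{-3 + w}$ ($Z{\left(w \right)} = - \frac{6}{-3 + w} w^{2} = - \frac{6 w^{2}}{-3 + w}$)
$O{\left(G \right)} = G + G^{2}$ ($O{\left(G \right)} = G^{2} + G = G + G^{2}$)
$O{\left(-1 \right)} \left(Z{\left(0 \cdot 0 \right)} - 5\right) = - (1 - 1) \left(- \frac{6 \left(0 \cdot 0\right)^{2}}{-3 + 0 \cdot 0} - 5\right) = \left(-1\right) 0 \left(- \frac{6 \cdot 0^{2}}{-3 + 0} - 5\right) = 0 \left(\left(-6\right) 0 \frac{1}{-3} - 5\right) = 0 \left(\left(-6\right) 0 \left(- \frac{1}{3}\right) - 5\right) = 0 \left(0 - 5\right) = 0 \left(-5\right) = 0$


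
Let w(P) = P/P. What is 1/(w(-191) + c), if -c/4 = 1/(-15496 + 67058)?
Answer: 25781/25779 ≈ 1.0001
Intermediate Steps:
w(P) = 1
c = -2/25781 (c = -4/(-15496 + 67058) = -4/51562 = -4*1/51562 = -2/25781 ≈ -7.7576e-5)
1/(w(-191) + c) = 1/(1 - 2/25781) = 1/(25779/25781) = 25781/25779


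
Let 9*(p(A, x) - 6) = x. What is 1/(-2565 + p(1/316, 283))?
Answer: -9/22748 ≈ -0.00039564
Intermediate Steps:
p(A, x) = 6 + x/9
1/(-2565 + p(1/316, 283)) = 1/(-2565 + (6 + (⅑)*283)) = 1/(-2565 + (6 + 283/9)) = 1/(-2565 + 337/9) = 1/(-22748/9) = -9/22748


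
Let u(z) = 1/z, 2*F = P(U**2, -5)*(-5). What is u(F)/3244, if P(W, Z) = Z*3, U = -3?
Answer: 1/121650 ≈ 8.2203e-6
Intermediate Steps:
P(W, Z) = 3*Z
F = 75/2 (F = ((3*(-5))*(-5))/2 = (-15*(-5))/2 = (1/2)*75 = 75/2 ≈ 37.500)
u(F)/3244 = 1/((75/2)*3244) = (2/75)*(1/3244) = 1/121650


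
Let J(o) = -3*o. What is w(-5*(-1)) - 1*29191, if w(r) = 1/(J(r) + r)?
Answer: -291911/10 ≈ -29191.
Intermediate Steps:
w(r) = -1/(2*r) (w(r) = 1/(-3*r + r) = 1/(-2*r) = -1/(2*r))
w(-5*(-1)) - 1*29191 = -1/(2*((-5*(-1)))) - 1*29191 = -1/2/5 - 29191 = -1/2*1/5 - 29191 = -1/10 - 29191 = -291911/10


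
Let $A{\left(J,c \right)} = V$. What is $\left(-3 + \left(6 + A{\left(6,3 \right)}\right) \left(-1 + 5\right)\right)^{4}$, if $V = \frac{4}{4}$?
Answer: $390625$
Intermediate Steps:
$V = 1$ ($V = 4 \cdot \frac{1}{4} = 1$)
$A{\left(J,c \right)} = 1$
$\left(-3 + \left(6 + A{\left(6,3 \right)}\right) \left(-1 + 5\right)\right)^{4} = \left(-3 + \left(6 + 1\right) \left(-1 + 5\right)\right)^{4} = \left(-3 + 7 \cdot 4\right)^{4} = \left(-3 + 28\right)^{4} = 25^{4} = 390625$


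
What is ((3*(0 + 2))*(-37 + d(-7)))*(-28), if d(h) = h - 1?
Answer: 7560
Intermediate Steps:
d(h) = -1 + h
((3*(0 + 2))*(-37 + d(-7)))*(-28) = ((3*(0 + 2))*(-37 + (-1 - 7)))*(-28) = ((3*2)*(-37 - 8))*(-28) = (6*(-45))*(-28) = -270*(-28) = 7560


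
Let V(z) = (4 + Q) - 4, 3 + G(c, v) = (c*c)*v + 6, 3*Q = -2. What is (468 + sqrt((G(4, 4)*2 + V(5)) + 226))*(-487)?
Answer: -227916 - 3409*sqrt(66)/3 ≈ -2.3715e+5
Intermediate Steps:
Q = -2/3 (Q = (1/3)*(-2) = -2/3 ≈ -0.66667)
G(c, v) = 3 + v*c**2 (G(c, v) = -3 + ((c*c)*v + 6) = -3 + (c**2*v + 6) = -3 + (v*c**2 + 6) = -3 + (6 + v*c**2) = 3 + v*c**2)
V(z) = -2/3 (V(z) = (4 - 2/3) - 4 = 10/3 - 4 = -2/3)
(468 + sqrt((G(4, 4)*2 + V(5)) + 226))*(-487) = (468 + sqrt(((3 + 4*4**2)*2 - 2/3) + 226))*(-487) = (468 + sqrt(((3 + 4*16)*2 - 2/3) + 226))*(-487) = (468 + sqrt(((3 + 64)*2 - 2/3) + 226))*(-487) = (468 + sqrt((67*2 - 2/3) + 226))*(-487) = (468 + sqrt((134 - 2/3) + 226))*(-487) = (468 + sqrt(400/3 + 226))*(-487) = (468 + sqrt(1078/3))*(-487) = (468 + 7*sqrt(66)/3)*(-487) = -227916 - 3409*sqrt(66)/3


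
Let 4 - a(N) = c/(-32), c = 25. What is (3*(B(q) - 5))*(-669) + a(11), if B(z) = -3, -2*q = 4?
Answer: 513945/32 ≈ 16061.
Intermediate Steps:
q = -2 (q = -½*4 = -2)
a(N) = 153/32 (a(N) = 4 - 25/(-32) = 4 - 25*(-1)/32 = 4 - 1*(-25/32) = 4 + 25/32 = 153/32)
(3*(B(q) - 5))*(-669) + a(11) = (3*(-3 - 5))*(-669) + 153/32 = (3*(-8))*(-669) + 153/32 = -24*(-669) + 153/32 = 16056 + 153/32 = 513945/32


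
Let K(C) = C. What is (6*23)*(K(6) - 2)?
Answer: 552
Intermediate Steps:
(6*23)*(K(6) - 2) = (6*23)*(6 - 2) = 138*4 = 552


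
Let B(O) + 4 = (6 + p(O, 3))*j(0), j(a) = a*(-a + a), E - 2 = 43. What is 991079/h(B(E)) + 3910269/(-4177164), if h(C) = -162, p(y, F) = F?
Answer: -690088830589/112783428 ≈ -6118.7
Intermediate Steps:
E = 45 (E = 2 + 43 = 45)
j(a) = 0 (j(a) = a*0 = 0)
B(O) = -4 (B(O) = -4 + (6 + 3)*0 = -4 + 9*0 = -4 + 0 = -4)
991079/h(B(E)) + 3910269/(-4177164) = 991079/(-162) + 3910269/(-4177164) = 991079*(-1/162) + 3910269*(-1/4177164) = -991079/162 - 1303423/1392388 = -690088830589/112783428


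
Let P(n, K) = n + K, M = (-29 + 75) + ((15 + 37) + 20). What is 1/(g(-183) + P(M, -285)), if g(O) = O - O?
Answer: -1/167 ≈ -0.0059880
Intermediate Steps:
g(O) = 0
M = 118 (M = 46 + (52 + 20) = 46 + 72 = 118)
P(n, K) = K + n
1/(g(-183) + P(M, -285)) = 1/(0 + (-285 + 118)) = 1/(0 - 167) = 1/(-167) = -1/167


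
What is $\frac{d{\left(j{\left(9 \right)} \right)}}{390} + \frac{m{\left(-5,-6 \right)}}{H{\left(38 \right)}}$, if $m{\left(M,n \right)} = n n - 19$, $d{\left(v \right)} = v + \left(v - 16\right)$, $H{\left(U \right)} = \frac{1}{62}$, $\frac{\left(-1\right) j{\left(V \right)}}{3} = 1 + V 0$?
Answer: $\frac{205519}{195} \approx 1053.9$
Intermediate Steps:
$j{\left(V \right)} = -3$ ($j{\left(V \right)} = - 3 \left(1 + V 0\right) = - 3 \left(1 + 0\right) = \left(-3\right) 1 = -3$)
$H{\left(U \right)} = \frac{1}{62}$
$d{\left(v \right)} = -16 + 2 v$ ($d{\left(v \right)} = v + \left(-16 + v\right) = -16 + 2 v$)
$m{\left(M,n \right)} = -19 + n^{2}$ ($m{\left(M,n \right)} = n^{2} - 19 = -19 + n^{2}$)
$\frac{d{\left(j{\left(9 \right)} \right)}}{390} + \frac{m{\left(-5,-6 \right)}}{H{\left(38 \right)}} = \frac{-16 + 2 \left(-3\right)}{390} + \left(-19 + \left(-6\right)^{2}\right) \frac{1}{\frac{1}{62}} = \left(-16 - 6\right) \frac{1}{390} + \left(-19 + 36\right) 62 = \left(-22\right) \frac{1}{390} + 17 \cdot 62 = - \frac{11}{195} + 1054 = \frac{205519}{195}$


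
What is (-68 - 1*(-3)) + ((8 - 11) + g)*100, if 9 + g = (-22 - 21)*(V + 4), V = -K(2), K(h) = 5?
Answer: 3035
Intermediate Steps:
V = -5 (V = -1*5 = -5)
g = 34 (g = -9 + (-22 - 21)*(-5 + 4) = -9 - 43*(-1) = -9 + 43 = 34)
(-68 - 1*(-3)) + ((8 - 11) + g)*100 = (-68 - 1*(-3)) + ((8 - 11) + 34)*100 = (-68 + 3) + (-3 + 34)*100 = -65 + 31*100 = -65 + 3100 = 3035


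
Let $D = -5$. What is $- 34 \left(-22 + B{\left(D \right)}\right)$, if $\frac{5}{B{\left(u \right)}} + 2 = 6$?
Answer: $\frac{1411}{2} \approx 705.5$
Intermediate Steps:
$B{\left(u \right)} = \frac{5}{4}$ ($B{\left(u \right)} = \frac{5}{-2 + 6} = \frac{5}{4}$)
$- 34 \left(-22 + B{\left(D \right)}\right) = - 34 \left(-22 + \frac{5}{4}\right) = \left(-34\right) \left(- \frac{83}{4}\right) = \frac{1411}{2}$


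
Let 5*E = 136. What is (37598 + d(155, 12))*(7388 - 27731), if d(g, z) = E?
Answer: -3827047218/5 ≈ -7.6541e+8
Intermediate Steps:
E = 136/5 (E = (1/5)*136 = 136/5 ≈ 27.200)
d(g, z) = 136/5
(37598 + d(155, 12))*(7388 - 27731) = (37598 + 136/5)*(7388 - 27731) = (188126/5)*(-20343) = -3827047218/5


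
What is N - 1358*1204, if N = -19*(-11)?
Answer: -1634823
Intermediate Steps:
N = 209
N - 1358*1204 = 209 - 1358*1204 = 209 - 1635032 = -1634823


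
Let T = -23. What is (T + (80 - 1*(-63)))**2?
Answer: 14400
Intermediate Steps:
(T + (80 - 1*(-63)))**2 = (-23 + (80 - 1*(-63)))**2 = (-23 + (80 + 63))**2 = (-23 + 143)**2 = 120**2 = 14400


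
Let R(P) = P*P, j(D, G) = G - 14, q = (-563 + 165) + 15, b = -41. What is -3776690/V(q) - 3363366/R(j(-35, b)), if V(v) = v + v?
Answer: 4424074447/1158575 ≈ 3818.5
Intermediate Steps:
q = -383 (q = -398 + 15 = -383)
V(v) = 2*v
j(D, G) = -14 + G
R(P) = P²
-3776690/V(q) - 3363366/R(j(-35, b)) = -3776690/(2*(-383)) - 3363366/(-14 - 41)² = -3776690/(-766) - 3363366/((-55)²) = -3776690*(-1/766) - 3363366/3025 = 1888345/383 - 3363366*1/3025 = 1888345/383 - 3363366/3025 = 4424074447/1158575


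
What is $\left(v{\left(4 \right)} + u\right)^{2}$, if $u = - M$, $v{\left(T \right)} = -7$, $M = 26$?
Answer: $1089$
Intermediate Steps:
$u = -26$ ($u = \left(-1\right) 26 = -26$)
$\left(v{\left(4 \right)} + u\right)^{2} = \left(-7 - 26\right)^{2} = \left(-33\right)^{2} = 1089$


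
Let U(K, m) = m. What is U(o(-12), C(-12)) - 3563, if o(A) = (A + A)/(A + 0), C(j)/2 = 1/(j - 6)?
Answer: -32068/9 ≈ -3563.1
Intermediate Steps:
C(j) = 2/(-6 + j) (C(j) = 2/(j - 6) = 2/(-6 + j))
o(A) = 2 (o(A) = (2*A)/A = 2)
U(o(-12), C(-12)) - 3563 = 2/(-6 - 12) - 3563 = 2/(-18) - 3563 = 2*(-1/18) - 3563 = -⅑ - 3563 = -32068/9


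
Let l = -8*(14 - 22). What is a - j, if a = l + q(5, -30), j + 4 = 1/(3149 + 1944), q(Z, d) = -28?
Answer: 203719/5093 ≈ 40.000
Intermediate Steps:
j = -20371/5093 (j = -4 + 1/(3149 + 1944) = -4 + 1/5093 = -20371/5093 ≈ -3.9998)
l = 64 (l = -8*(-8) = 64)
a = 36 (a = 64 - 28 = 36)
a - j = 36 - 1*(-20371/5093) = 36 + 20371/5093 = 203719/5093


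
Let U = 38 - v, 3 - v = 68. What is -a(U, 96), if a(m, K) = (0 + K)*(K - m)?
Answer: 672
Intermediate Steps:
v = -65 (v = 3 - 1*68 = 3 - 68 = -65)
U = 103 (U = 38 - 1*(-65) = 38 + 65 = 103)
a(m, K) = K*(K - m)
-a(U, 96) = -96*(96 - 1*103) = -96*(96 - 103) = -96*(-7) = -1*(-672) = 672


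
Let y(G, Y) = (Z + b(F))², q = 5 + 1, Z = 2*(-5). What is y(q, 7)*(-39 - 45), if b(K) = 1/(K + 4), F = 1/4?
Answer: -2314704/289 ≈ -8009.4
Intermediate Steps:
Z = -10
F = ¼ ≈ 0.25000
b(K) = 1/(4 + K)
q = 6
y(G, Y) = 27556/289 (y(G, Y) = (-10 + 1/(4 + ¼))² = (-10 + 1/(17/4))² = (-10 + 4/17)² = (-166/17)² = 27556/289)
y(q, 7)*(-39 - 45) = 27556*(-39 - 45)/289 = (27556/289)*(-84) = -2314704/289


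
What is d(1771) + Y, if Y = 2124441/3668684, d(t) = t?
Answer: 282581035/159508 ≈ 1771.6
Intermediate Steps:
Y = 92367/159508 (Y = 2124441*(1/3668684) = 92367/159508 ≈ 0.57907)
d(1771) + Y = 1771 + 92367/159508 = 282581035/159508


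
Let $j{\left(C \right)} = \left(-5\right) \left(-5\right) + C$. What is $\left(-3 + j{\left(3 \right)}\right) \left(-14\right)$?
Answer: $-350$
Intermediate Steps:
$j{\left(C \right)} = 25 + C$
$\left(-3 + j{\left(3 \right)}\right) \left(-14\right) = \left(-3 + \left(25 + 3\right)\right) \left(-14\right) = \left(-3 + 28\right) \left(-14\right) = 25 \left(-14\right) = -350$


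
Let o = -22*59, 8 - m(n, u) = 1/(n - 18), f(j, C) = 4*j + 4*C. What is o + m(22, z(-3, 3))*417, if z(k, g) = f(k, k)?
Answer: 7735/4 ≈ 1933.8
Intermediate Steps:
f(j, C) = 4*C + 4*j
z(k, g) = 8*k (z(k, g) = 4*k + 4*k = 8*k)
m(n, u) = 8 - 1/(-18 + n) (m(n, u) = 8 - 1/(n - 18) = 8 - 1/(-18 + n))
o = -1298
o + m(22, z(-3, 3))*417 = -1298 + ((-145 + 8*22)/(-18 + 22))*417 = -1298 + ((-145 + 176)/4)*417 = -1298 + ((¼)*31)*417 = -1298 + (31/4)*417 = -1298 + 12927/4 = 7735/4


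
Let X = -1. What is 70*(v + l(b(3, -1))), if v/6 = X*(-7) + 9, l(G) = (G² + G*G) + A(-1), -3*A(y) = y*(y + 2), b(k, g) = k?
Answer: 24010/3 ≈ 8003.3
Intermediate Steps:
A(y) = -y*(2 + y)/3 (A(y) = -y*(y + 2)/3 = -y*(2 + y)/3)
l(G) = ⅓ + 2*G² (l(G) = (G² + G*G) - ⅓*(-1)*(2 - 1) = (G² + G²) - ⅓*(-1)*1 = 2*G² + ⅓ = ⅓ + 2*G²)
v = 96 (v = 6*(-1*(-7) + 9) = 6*(7 + 9) = 6*16 = 96)
70*(v + l(b(3, -1))) = 70*(96 + (⅓ + 2*3²)) = 70*(96 + (⅓ + 2*9)) = 70*(96 + (⅓ + 18)) = 70*(96 + 55/3) = 70*(343/3) = 24010/3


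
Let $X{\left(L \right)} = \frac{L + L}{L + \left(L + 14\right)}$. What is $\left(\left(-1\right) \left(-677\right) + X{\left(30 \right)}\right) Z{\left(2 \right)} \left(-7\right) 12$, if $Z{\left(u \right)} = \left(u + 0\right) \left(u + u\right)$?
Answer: $- \frac{16853088}{37} \approx -4.5549 \cdot 10^{5}$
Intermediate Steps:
$Z{\left(u \right)} = 2 u^{2}$ ($Z{\left(u \right)} = u 2 u = 2 u^{2}$)
$X{\left(L \right)} = \frac{2 L}{14 + 2 L}$ ($X{\left(L \right)} = \frac{2 L}{L + \left(14 + L\right)} = \frac{2 L}{14 + 2 L}$)
$\left(\left(-1\right) \left(-677\right) + X{\left(30 \right)}\right) Z{\left(2 \right)} \left(-7\right) 12 = \left(\left(-1\right) \left(-677\right) + \frac{30}{7 + 30}\right) 2 \cdot 2^{2} \left(-7\right) 12 = \left(677 + \frac{30}{37}\right) 2 \cdot 4 \left(-7\right) 12 = \left(677 + 30 \cdot \frac{1}{37}\right) 8 \left(-7\right) 12 = \left(677 + \frac{30}{37}\right) \left(\left(-56\right) 12\right) = \frac{25079}{37} \left(-672\right) = - \frac{16853088}{37}$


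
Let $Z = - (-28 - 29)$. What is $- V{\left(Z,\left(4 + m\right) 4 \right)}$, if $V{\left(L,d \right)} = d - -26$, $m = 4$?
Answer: $-58$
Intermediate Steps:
$Z = 57$ ($Z = \left(-1\right) \left(-57\right) = 57$)
$V{\left(L,d \right)} = 26 + d$ ($V{\left(L,d \right)} = d + 26 = 26 + d$)
$- V{\left(Z,\left(4 + m\right) 4 \right)} = - (26 + \left(4 + 4\right) 4) = - (26 + 8 \cdot 4) = - (26 + 32) = \left(-1\right) 58 = -58$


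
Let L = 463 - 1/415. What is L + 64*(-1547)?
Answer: -40896176/415 ≈ -98545.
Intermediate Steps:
L = 192144/415 (L = 463 - 1*1/415 = 463 - 1/415 = 192144/415 ≈ 463.00)
L + 64*(-1547) = 192144/415 + 64*(-1547) = 192144/415 - 99008 = -40896176/415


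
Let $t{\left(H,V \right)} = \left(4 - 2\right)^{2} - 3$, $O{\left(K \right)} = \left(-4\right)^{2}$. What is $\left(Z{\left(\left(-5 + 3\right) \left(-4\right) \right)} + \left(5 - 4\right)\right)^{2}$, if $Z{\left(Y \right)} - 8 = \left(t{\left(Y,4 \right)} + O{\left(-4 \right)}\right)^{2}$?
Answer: $88804$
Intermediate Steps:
$O{\left(K \right)} = 16$
$t{\left(H,V \right)} = 1$ ($t{\left(H,V \right)} = 2^{2} - 3 = 4 - 3 = 1$)
$Z{\left(Y \right)} = 297$ ($Z{\left(Y \right)} = 8 + \left(1 + 16\right)^{2} = 8 + 17^{2} = 8 + 289 = 297$)
$\left(Z{\left(\left(-5 + 3\right) \left(-4\right) \right)} + \left(5 - 4\right)\right)^{2} = \left(297 + \left(5 - 4\right)\right)^{2} = \left(297 + 1\right)^{2} = 298^{2} = 88804$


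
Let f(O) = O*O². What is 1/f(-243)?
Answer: -1/14348907 ≈ -6.9692e-8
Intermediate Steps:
f(O) = O³
1/f(-243) = 1/((-243)³) = 1/(-14348907) = -1/14348907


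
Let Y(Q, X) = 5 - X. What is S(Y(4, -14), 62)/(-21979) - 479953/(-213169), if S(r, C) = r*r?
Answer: 10471932978/4685241451 ≈ 2.2351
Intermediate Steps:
S(r, C) = r²
S(Y(4, -14), 62)/(-21979) - 479953/(-213169) = (5 - 1*(-14))²/(-21979) - 479953/(-213169) = (5 + 14)²*(-1/21979) - 479953*(-1/213169) = 19²*(-1/21979) + 479953/213169 = 361*(-1/21979) + 479953/213169 = -361/21979 + 479953/213169 = 10471932978/4685241451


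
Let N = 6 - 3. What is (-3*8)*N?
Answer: -72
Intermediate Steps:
N = 3
(-3*8)*N = -3*8*3 = -24*3 = -72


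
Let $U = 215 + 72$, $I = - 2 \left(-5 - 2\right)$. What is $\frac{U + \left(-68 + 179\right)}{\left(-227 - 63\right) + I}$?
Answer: $- \frac{199}{138} \approx -1.442$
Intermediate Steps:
$I = 14$ ($I = \left(-2\right) \left(-7\right) = 14$)
$U = 287$
$\frac{U + \left(-68 + 179\right)}{\left(-227 - 63\right) + I} = \frac{287 + \left(-68 + 179\right)}{\left(-227 - 63\right) + 14} = \frac{287 + 111}{\left(-227 - 63\right) + 14} = \frac{398}{-290 + 14} = \frac{398}{-276} = 398 \left(- \frac{1}{276}\right) = - \frac{199}{138}$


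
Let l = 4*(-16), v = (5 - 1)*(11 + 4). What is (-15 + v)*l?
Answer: -2880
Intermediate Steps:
v = 60 (v = 4*15 = 60)
l = -64
(-15 + v)*l = (-15 + 60)*(-64) = 45*(-64) = -2880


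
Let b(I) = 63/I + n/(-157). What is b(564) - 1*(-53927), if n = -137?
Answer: 1591738385/29516 ≈ 53928.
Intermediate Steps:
b(I) = 137/157 + 63/I (b(I) = 63/I - 137/(-157) = 63/I - 137*(-1/157) = 63/I + 137/157 = 137/157 + 63/I)
b(564) - 1*(-53927) = (137/157 + 63/564) - 1*(-53927) = (137/157 + 63*(1/564)) + 53927 = (137/157 + 21/188) + 53927 = 29053/29516 + 53927 = 1591738385/29516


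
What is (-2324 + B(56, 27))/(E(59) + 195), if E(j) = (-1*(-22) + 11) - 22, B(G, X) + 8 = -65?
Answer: -2397/206 ≈ -11.636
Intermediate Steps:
B(G, X) = -73 (B(G, X) = -8 - 65 = -73)
E(j) = 11 (E(j) = (22 + 11) - 22 = 33 - 22 = 11)
(-2324 + B(56, 27))/(E(59) + 195) = (-2324 - 73)/(11 + 195) = -2397/206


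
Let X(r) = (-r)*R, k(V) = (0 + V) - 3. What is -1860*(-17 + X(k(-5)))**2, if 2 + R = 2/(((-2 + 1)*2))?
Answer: -3126660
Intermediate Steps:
k(V) = -3 + V (k(V) = V - 3 = -3 + V)
R = -3 (R = -2 + 2/(((-2 + 1)*2)) = -2 + 2/((-1*2)) = -2 + 2/(-2) = -2 + 2*(-1/2) = -2 - 1 = -3)
X(r) = 3*r (X(r) = -r*(-3) = 3*r)
-1860*(-17 + X(k(-5)))**2 = -1860*(-17 + 3*(-3 - 5))**2 = -1860*(-17 + 3*(-8))**2 = -1860*(-17 - 24)**2 = -1860*(-41)**2 = -1860*1681 = -3126660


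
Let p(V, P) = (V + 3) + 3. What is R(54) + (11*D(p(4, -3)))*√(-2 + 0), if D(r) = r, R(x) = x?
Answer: 54 + 110*I*√2 ≈ 54.0 + 155.56*I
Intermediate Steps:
p(V, P) = 6 + V (p(V, P) = (3 + V) + 3 = 6 + V)
R(54) + (11*D(p(4, -3)))*√(-2 + 0) = 54 + (11*(6 + 4))*√(-2 + 0) = 54 + (11*10)*√(-2) = 54 + 110*(I*√2) = 54 + 110*I*√2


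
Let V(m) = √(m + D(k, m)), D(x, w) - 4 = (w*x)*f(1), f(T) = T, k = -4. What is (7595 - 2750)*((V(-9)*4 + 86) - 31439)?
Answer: -151905285 + 19380*√31 ≈ -1.5180e+8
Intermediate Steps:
D(x, w) = 4 + w*x (D(x, w) = 4 + (w*x)*1 = 4 + w*x)
V(m) = √(4 - 3*m) (V(m) = √(m + (4 + m*(-4))) = √(m + (4 - 4*m)) = √(4 - 3*m))
(7595 - 2750)*((V(-9)*4 + 86) - 31439) = (7595 - 2750)*((√(4 - 3*(-9))*4 + 86) - 31439) = 4845*((√(4 + 27)*4 + 86) - 31439) = 4845*((√31*4 + 86) - 31439) = 4845*((4*√31 + 86) - 31439) = 4845*((86 + 4*√31) - 31439) = 4845*(-31353 + 4*√31) = -151905285 + 19380*√31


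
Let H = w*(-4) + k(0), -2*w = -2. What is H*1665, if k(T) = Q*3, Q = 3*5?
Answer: 68265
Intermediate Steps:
Q = 15
w = 1 (w = -½*(-2) = 1)
k(T) = 45 (k(T) = 15*3 = 45)
H = 41 (H = 1*(-4) + 45 = -4 + 45 = 41)
H*1665 = 41*1665 = 68265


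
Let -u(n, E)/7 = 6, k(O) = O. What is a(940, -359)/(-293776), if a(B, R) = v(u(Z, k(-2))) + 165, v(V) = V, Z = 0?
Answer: -123/293776 ≈ -0.00041869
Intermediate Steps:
u(n, E) = -42 (u(n, E) = -7*6 = -42)
a(B, R) = 123 (a(B, R) = -42 + 165 = 123)
a(940, -359)/(-293776) = 123/(-293776) = 123*(-1/293776) = -123/293776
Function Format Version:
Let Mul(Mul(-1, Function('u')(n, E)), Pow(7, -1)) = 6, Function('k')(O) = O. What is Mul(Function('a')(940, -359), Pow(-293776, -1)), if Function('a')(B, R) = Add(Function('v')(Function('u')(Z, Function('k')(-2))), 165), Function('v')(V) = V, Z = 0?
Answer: Rational(-123, 293776) ≈ -0.00041869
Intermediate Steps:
Function('u')(n, E) = -42 (Function('u')(n, E) = Mul(-7, 6) = -42)
Function('a')(B, R) = 123 (Function('a')(B, R) = Add(-42, 165) = 123)
Mul(Function('a')(940, -359), Pow(-293776, -1)) = Mul(123, Pow(-293776, -1)) = Mul(123, Rational(-1, 293776)) = Rational(-123, 293776)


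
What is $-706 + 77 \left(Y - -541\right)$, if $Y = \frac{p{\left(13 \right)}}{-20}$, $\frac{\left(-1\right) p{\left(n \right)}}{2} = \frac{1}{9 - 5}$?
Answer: $\frac{1638117}{40} \approx 40953.0$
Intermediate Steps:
$p{\left(n \right)} = - \frac{1}{2}$ ($p{\left(n \right)} = - \frac{2}{9 - 5} = - \frac{2}{4} = \left(-2\right) \frac{1}{4} = - \frac{1}{2}$)
$Y = \frac{1}{40}$ ($Y = - \frac{1}{2 \left(-20\right)} = \left(- \frac{1}{2}\right) \left(- \frac{1}{20}\right) = \frac{1}{40} \approx 0.025$)
$-706 + 77 \left(Y - -541\right) = -706 + 77 \left(\frac{1}{40} - -541\right) = -706 + 77 \left(\frac{1}{40} + 541\right) = -706 + 77 \cdot \frac{21641}{40} = -706 + \frac{1666357}{40} = \frac{1638117}{40}$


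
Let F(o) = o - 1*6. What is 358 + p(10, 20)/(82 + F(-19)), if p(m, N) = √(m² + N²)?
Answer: 358 + 10*√5/57 ≈ 358.39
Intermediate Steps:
F(o) = -6 + o (F(o) = o - 6 = -6 + o)
p(m, N) = √(N² + m²)
358 + p(10, 20)/(82 + F(-19)) = 358 + √(20² + 10²)/(82 + (-6 - 19)) = 358 + √(400 + 100)/(82 - 25) = 358 + √500/57 = 358 + (10*√5)*(1/57) = 358 + 10*√5/57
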